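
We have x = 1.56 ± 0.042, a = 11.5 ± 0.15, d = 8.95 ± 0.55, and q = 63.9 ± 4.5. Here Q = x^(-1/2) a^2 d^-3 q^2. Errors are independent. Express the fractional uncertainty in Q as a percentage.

Products/powers → add relative errors in quadrature, weighted by exponent:
  (−½·δx/x)² = (-0.5×0.0269)² = 0.000181;  (2·δa/a)² = (2×0.0130)² = 0.000681;  (-3·δd/d)² = (-3×0.0615)² = 0.0340;  (2·δq/q)² = (2×0.0704)² = 0.0198
δQ/Q = √(0.0547) = 0.234

23.4%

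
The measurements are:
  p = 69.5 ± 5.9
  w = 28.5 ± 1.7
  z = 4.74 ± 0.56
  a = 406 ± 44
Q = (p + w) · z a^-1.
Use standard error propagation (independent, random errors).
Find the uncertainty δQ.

Let u = p + w = 98.0. δu = √(δp² + δw²) = √(34.8 + 2.89) = 6.14, so δu/u = 0.0627.
Q is then a monomial in u, z, a:
δQ/Q = √((δu/u)² + (1·δz/z)² + (-1·δa/a)²) = √(0.00393 + 0.0140 + 0.0117) = 0.172
Q = 1.14, so δQ = 0.172 × 1.14 = 0.197.

0.197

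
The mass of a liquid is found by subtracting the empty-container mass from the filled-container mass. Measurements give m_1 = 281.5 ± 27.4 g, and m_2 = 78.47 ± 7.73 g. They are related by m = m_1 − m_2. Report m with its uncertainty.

203.0 ± 28.5 g

Sums and differences: (δm)² = Σ (cᵢ δxᵢ)².
  (δm_1)² = 751;  (δm_2)² = 59.8
δm = √(811) = 28.5 g
m = 203.0 g.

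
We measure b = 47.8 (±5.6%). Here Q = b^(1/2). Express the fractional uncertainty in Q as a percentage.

Q is a product of powers, so relative uncertainties combine in quadrature:
  (½·δb/b)² = (0.5×0.0560)² = 0.000784
δQ/Q = √(0.000784) = 0.0280

2.80%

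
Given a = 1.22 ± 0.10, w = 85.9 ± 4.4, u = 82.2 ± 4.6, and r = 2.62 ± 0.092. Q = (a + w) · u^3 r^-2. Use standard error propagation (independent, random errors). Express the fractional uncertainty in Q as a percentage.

Let h = a + w = 87.1. δh = √(δa² + δw²) = √(0.0100 + 19.4) = 4.40, so δh/h = 0.0505.
Q is then a monomial in h, u, r:
δQ/Q = √((δh/h)² + (3·δu/u)² + (-2·δr/r)²) = √(0.00255 + 0.0282 + 0.00493) = 0.189

18.9%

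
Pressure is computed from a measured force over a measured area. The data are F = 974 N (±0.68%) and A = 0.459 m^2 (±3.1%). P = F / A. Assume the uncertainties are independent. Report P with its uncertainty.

For a monomial P ∝ F, A^-1, fractional errors add in quadrature:
  (1·δF/F)² = (1×0.00680)² = 4.62e-05;  (-1·δA/A)² = (-1×0.0310)² = 0.000961
δP/P = √(0.00101) = 0.0317
P = 2120 Pa, so δP = 0.0317 × 2120 = 67.3 Pa.

2120 ± 67.3 Pa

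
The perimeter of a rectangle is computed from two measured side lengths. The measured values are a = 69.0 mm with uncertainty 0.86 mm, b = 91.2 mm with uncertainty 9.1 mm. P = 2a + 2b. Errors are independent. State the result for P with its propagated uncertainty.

For a sum/difference, combine absolute errors in quadrature:
  (2·δa)² = 2.96;  (2·δb)² = 331
δP = √(334) = 18.3 mm
P = 320 mm.

320 ± 18.3 mm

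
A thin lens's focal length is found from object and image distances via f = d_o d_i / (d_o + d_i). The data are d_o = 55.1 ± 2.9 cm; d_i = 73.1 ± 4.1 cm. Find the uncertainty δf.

∂f/∂d_o = (d_i/(d_o+d_i))² = 0.325;  ∂f/∂d_i = (d_o/(d_o+d_i))² = 0.185
δf = √((∂f/∂d_o · δd_o)² + (∂f/∂d_i · δd_i)²) = √(0.889 + 0.574) = 1.21 cm

1.21 cm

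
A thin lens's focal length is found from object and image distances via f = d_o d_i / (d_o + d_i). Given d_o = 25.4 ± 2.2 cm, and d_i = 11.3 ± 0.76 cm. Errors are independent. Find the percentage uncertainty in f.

∂f/∂d_o = (d_i/(d_o+d_i))² = 0.0948;  ∂f/∂d_i = (d_o/(d_o+d_i))² = 0.479
δf = √((∂f/∂d_o · δd_o)² + (∂f/∂d_i · δd_i)²) = √(0.0435 + 0.133) = 0.420 cm
f = 7.82 cm, so δf/f = 0.420/7.82 = 0.0536.

5.36%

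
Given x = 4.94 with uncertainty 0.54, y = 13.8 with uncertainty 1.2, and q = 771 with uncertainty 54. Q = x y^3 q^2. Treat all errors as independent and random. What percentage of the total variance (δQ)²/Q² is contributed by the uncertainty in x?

12.0%

(δQ/Q)² = (1·δx/x)² + (3·δy/y)² + (2·δq/q)²
  x term: (1×0.109)² = 0.0119
  y term: (3×0.0870)² = 0.0681
  q term: (2×0.0700)² = 0.0196
Total = 0.0996. Share from x = 0.0119/0.0996 = 0.120.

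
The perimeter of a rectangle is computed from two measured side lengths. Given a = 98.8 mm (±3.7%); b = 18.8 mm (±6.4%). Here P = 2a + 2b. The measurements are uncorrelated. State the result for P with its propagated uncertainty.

Absolute uncertainties add in quadrature for a linear combination:
  (2·δa)² = 53.5;  (2·δb)² = 5.79
δP = √(59.2) = 7.70 mm
P = 235 mm.

235 ± 7.70 mm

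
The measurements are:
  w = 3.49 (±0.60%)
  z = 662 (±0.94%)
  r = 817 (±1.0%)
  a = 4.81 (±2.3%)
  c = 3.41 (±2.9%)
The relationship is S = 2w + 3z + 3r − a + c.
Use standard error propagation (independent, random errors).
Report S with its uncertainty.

4440 ± 30.8

Sums and differences: (δS)² = Σ (cᵢ δxᵢ)².
  (2·δw)² = 0.00175;  (3·δz)² = 349;  (3·δr)² = 601;  (δa)² = 0.0122;  (δc)² = 0.00978
δS = √(949) = 30.8
S = 4440.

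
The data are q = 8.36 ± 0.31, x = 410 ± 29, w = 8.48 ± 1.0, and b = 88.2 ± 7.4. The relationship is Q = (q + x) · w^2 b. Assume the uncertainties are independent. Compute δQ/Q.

0.260

Let u = q + x = 418. δu = √(δq² + δx²) = √(0.0961 + 841) = 29.0, so δu/u = 0.0693.
Q is then a monomial in u, w, b:
δQ/Q = √((δu/u)² + (2·δw/w)² + (1·δb/b)²) = √(0.00481 + 0.0556 + 0.00704) = 0.260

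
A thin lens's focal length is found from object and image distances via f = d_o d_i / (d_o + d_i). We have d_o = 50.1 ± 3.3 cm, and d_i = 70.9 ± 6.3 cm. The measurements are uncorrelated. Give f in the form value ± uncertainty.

29.4 ± 1.57 cm

∂f/∂d_o = (d_i/(d_o+d_i))² = 0.343;  ∂f/∂d_i = (d_o/(d_o+d_i))² = 0.171
δf = √((∂f/∂d_o · δd_o)² + (∂f/∂d_i · δd_i)²) = √(1.28 + 1.17) = 1.57 cm
f = 29.4 cm.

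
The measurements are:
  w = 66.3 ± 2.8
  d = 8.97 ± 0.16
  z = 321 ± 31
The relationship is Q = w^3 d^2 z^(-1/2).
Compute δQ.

Since Q is a product/quotient, work with relative uncertainties:
  (3·δw/w)² = (3×0.0422)² = 0.0161;  (2·δd/d)² = (2×0.0178)² = 0.00127;  (−½·δz/z)² = (-0.5×0.0966)² = 0.00233
δQ/Q = √(0.0197) = 0.140
Q = 1.31e+06, so δQ = 0.140 × 1.31e+06 = 1.83e+05.

1.83e+05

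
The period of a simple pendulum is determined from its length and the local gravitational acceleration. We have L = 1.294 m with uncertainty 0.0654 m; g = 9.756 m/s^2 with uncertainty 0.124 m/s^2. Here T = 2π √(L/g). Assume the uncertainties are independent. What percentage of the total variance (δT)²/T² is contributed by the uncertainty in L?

(δT/T)² = (½·δL/L)² + (−½·δg/g)²
  L term: (0.5×0.0505)² = 0.000639
  g term: (-0.5×0.0127)² = 4.04e-05
Total = 0.000679. Share from L = 0.000639/0.000679 = 0.941.

94.1%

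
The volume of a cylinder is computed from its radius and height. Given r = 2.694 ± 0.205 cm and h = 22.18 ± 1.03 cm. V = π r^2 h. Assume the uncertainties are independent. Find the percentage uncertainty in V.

Products/powers → add relative errors in quadrature, weighted by exponent:
  (2·δr/r)² = (2×0.0761)² = 0.0232;  (1·δh/h)² = (1×0.0464)² = 0.00216
δV/V = √(0.0253) = 0.159

15.9%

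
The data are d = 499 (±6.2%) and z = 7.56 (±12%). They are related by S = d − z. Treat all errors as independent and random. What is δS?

31.0

Sums and differences: (δS)² = Σ (cᵢ δxᵢ)².
  (δd)² = 957;  (δz)² = 0.823
δS = √(958) = 31.0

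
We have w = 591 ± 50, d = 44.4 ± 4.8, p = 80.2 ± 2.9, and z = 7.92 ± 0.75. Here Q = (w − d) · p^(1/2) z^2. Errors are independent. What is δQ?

Let u = w − d = 547. δu = √(δw² + δd²) = √(2500 + 23.0) = 50.2, so δu/u = 0.0919.
Q is then a monomial in u, p, z:
δQ/Q = √((δu/u)² + (½·δp/p)² + (2·δz/z)²) = √(0.00844 + 0.000327 + 0.0359) = 0.211
Q = 3.07e+05, so δQ = 0.211 × 3.07e+05 = 64900.

64900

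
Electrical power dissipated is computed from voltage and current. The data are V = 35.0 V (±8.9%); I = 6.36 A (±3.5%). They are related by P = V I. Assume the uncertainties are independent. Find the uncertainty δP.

Since P is a product/quotient, work with relative uncertainties:
  (1·δV/V)² = (1×0.0890)² = 0.00792;  (1·δI/I)² = (1×0.0350)² = 0.00123
δP/P = √(0.00915) = 0.0956
P = 223 W, so δP = 0.0956 × 223 = 21.3 W.

21.3 W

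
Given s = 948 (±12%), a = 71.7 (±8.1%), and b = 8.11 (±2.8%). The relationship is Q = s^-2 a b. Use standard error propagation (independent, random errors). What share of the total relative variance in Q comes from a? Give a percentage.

(δQ/Q)² = (-2·δs/s)² + (1·δa/a)² + (1·δb/b)²
  s term: (-2×0.120)² = 0.0576
  a term: (1×0.0810)² = 0.00656
  b term: (1×0.0280)² = 0.000784
Total = 0.0649. Share from a = 0.00656/0.0649 = 0.101.

10.1%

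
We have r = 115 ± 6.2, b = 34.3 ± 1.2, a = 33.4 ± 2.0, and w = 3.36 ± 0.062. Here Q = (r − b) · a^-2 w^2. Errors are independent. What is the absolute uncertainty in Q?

Let u = r − b = 80.7. δu = √(δr² + δb²) = √(38.4 + 1.44) = 6.32, so δu/u = 0.0783.
Q is then a monomial in u, a, w:
δQ/Q = √((δu/u)² + (-2·δa/a)² + (2·δw/w)²) = √(0.00612 + 0.0143 + 0.00136) = 0.148
Q = 0.817, so δQ = 0.148 × 0.817 = 0.121.

0.121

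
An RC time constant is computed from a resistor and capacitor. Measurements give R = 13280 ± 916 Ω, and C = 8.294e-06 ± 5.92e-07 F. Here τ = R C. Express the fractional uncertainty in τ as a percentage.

For a monomial τ ∝ R, C, fractional errors add in quadrature:
  (1·δR/R)² = (1×0.0690)² = 0.00476;  (1·δC/C)² = (1×0.0714)² = 0.00509
δτ/τ = √(0.00985) = 0.0993

9.93%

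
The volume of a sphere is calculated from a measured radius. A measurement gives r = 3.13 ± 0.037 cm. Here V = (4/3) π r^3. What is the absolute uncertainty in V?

V ∝ r^3, so δV/V = |3| · δr/r = 3 × 0.0118 = 0.0355.
V = 128 cm^3, so δV = 0.0355 × 128 = 4.56 cm^3.

4.56 cm^3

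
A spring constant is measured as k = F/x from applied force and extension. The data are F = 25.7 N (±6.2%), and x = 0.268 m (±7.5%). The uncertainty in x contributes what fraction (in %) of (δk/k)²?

59.4%

(δk/k)² = (1·δF/F)² + (-1·δx/x)²
  F term: (1×0.0620)² = 0.00384
  x term: (-1×0.0750)² = 0.00562
Total = 0.00947. Share from x = 0.00562/0.00947 = 0.594.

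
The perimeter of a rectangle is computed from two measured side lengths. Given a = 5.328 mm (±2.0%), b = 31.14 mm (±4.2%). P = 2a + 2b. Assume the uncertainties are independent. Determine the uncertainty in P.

2.62 mm

P is a linear combination, so absolute uncertainties add in quadrature:
  (2·δa)² = 0.0454;  (2·δb)² = 6.84
δP = √(6.89) = 2.62 mm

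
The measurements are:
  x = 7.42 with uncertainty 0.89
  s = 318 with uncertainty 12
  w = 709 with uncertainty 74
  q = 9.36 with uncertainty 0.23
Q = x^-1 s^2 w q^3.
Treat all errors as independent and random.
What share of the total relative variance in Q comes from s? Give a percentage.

(δQ/Q)² = (-1·δx/x)² + (2·δs/s)² + (1·δw/w)² + (3·δq/q)²
  x term: (-1×0.120)² = 0.0144
  s term: (2×0.0377)² = 0.00570
  w term: (1×0.104)² = 0.0109
  q term: (3×0.0246)² = 0.00543
Total = 0.0364. Share from s = 0.00570/0.0364 = 0.156.

15.6%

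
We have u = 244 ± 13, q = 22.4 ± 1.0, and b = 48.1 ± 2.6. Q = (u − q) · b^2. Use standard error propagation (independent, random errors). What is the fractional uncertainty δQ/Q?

Let w = u − q = 222. δw = √(δu² + δq²) = √(169 + 1.00) = 13.0, so δw/w = 0.0588.
Q is then a monomial in w, b:
δQ/Q = √((δw/w)² + (2·δb/b)²) = √(0.00346 + 0.0117) = 0.123

0.123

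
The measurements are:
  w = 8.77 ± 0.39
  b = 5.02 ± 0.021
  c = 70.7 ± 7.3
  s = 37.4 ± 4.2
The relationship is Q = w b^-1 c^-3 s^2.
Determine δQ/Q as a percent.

For a monomial Q ∝ w, b^-1, c^-3, s^2, fractional errors add in quadrature:
  (1·δw/w)² = (1×0.0445)² = 0.00198;  (-1·δb/b)² = (-1×0.00418)² = 1.75e-05;  (-3·δc/c)² = (-3×0.103)² = 0.0960;  (2·δs/s)² = (2×0.112)² = 0.0504
δQ/Q = √(0.148) = 0.385

38.5%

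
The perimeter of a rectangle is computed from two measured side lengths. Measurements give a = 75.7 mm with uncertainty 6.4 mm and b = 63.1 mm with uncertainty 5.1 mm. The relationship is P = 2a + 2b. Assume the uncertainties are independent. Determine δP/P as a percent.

Absolute uncertainties add in quadrature for a linear combination:
  (2·δa)² = 164;  (2·δb)² = 104
δP = √(268) = 16.4 mm
P = 278 mm, so δP/P = 16.4/278 = 0.0590.

5.90%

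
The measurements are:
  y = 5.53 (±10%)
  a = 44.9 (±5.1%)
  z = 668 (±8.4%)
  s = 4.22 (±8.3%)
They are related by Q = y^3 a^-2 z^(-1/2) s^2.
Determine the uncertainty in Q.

Since Q is a product/quotient, work with relative uncertainties:
  (3·δy/y)² = (3×0.100)² = 0.0900;  (-2·δa/a)² = (-2×0.0510)² = 0.0104;  (−½·δz/z)² = (-0.5×0.0840)² = 0.00176;  (2·δs/s)² = (2×0.0830)² = 0.0276
δQ/Q = √(0.130) = 0.360
Q = 0.0578, so δQ = 0.360 × 0.0578 = 0.0208.

0.0208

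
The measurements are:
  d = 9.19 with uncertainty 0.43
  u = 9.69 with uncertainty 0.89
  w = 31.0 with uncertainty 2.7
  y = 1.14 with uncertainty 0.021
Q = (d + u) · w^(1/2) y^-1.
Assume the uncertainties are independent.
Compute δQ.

6.51

Let h = d + u = 18.9. δh = √(δd² + δu²) = √(0.185 + 0.792) = 0.988, so δh/h = 0.0524.
Q is then a monomial in h, w, y:
δQ/Q = √((δh/h)² + (½·δw/w)² + (-1·δy/y)²) = √(0.00274 + 0.00190 + 0.000339) = 0.0705
Q = 92.2, so δQ = 0.0705 × 92.2 = 6.51.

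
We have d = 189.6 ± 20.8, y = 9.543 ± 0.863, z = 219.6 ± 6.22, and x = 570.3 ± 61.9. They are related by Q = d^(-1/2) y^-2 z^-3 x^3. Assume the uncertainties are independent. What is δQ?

Each factor contributes (exponent × relative error)² to (δQ/Q)²:
  (−½·δd/d)² = (-0.5×0.110)² = 0.00301;  (-2·δy/y)² = (-2×0.0904)² = 0.0327;  (-3·δz/z)² = (-3×0.0283)² = 0.00722;  (3·δx/x)² = (3×0.109)² = 0.106
δQ/Q = √(0.149) = 0.386
Q = 0.01397, so δQ = 0.386 × 0.01397 = 0.00539.

0.00539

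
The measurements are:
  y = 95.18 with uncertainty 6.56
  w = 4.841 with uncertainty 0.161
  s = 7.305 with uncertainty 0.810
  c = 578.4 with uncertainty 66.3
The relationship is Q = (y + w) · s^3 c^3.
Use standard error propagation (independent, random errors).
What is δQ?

3.64e+12

Let u = y + w = 100.0. δu = √(δy² + δw²) = √(43.0 + 0.0259) = 6.56, so δu/u = 0.0656.
Q is then a monomial in u, s, c:
δQ/Q = √((δu/u)² + (3·δs/s)² + (3·δc/c)²) = √(0.00430 + 0.111 + 0.118) = 0.483
Q = 7.545e+12, so δQ = 0.483 × 7.545e+12 = 3.64e+12.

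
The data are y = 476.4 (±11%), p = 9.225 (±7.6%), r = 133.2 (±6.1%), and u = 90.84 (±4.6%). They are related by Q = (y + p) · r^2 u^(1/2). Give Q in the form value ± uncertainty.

(8.212 ± 1.35) × 10^7

Let w = y + p = 485.6. δw = √(δy² + δp²) = √(2750 + 0.492) = 52.4, so δw/w = 0.108.
Q is then a monomial in w, r, u:
δQ/Q = √((δw/w)² + (2·δr/r)² + (½·δu/u)²) = √(0.0116 + 0.0149 + 0.000529) = 0.164
Q = 8.212e+07, so δQ = 0.164 × 8.212e+07 = 1.35e+07.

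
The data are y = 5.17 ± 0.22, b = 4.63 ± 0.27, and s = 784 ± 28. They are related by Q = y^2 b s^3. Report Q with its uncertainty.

Each factor contributes (exponent × relative error)² to (δQ/Q)²:
  (2·δy/y)² = (2×0.0426)² = 0.00724;  (1·δb/b)² = (1×0.0583)² = 0.00340;  (3·δs/s)² = (3×0.0357)² = 0.0115
δQ/Q = √(0.0221) = 0.149
Q = 5.96e+10, so δQ = 0.149 × 5.96e+10 = 8.87e+09.

(5.96 ± 0.887) × 10^10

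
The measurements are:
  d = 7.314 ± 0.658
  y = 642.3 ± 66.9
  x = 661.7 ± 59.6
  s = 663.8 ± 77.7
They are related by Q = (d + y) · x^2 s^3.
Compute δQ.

Let u = d + y = 649.6. δu = √(δd² + δy²) = √(0.433 + 4480) = 66.9, so δu/u = 0.103.
Q is then a monomial in u, x, s:
δQ/Q = √((δu/u)² + (2·δx/x)² + (3·δs/s)²) = √(0.0106 + 0.0325 + 0.123) = 0.408
Q = 8.319e+16, so δQ = 0.408 × 8.319e+16 = 3.39e+16.

3.39e+16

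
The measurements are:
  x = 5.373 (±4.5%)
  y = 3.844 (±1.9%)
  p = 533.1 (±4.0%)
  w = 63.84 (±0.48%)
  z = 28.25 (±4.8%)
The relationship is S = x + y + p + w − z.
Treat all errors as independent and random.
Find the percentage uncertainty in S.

Each term contributes (cᵢ δxᵢ)² to (δS)²:
  (δx)² = 0.0585;  (δy)² = 0.00533;  (δp)² = 455;  (δw)² = 0.0939;  (δz)² = 1.84
δS = √(457) = 21.4
S = 577.9, so δS/S = 21.4/577.9 = 0.0370.

3.70%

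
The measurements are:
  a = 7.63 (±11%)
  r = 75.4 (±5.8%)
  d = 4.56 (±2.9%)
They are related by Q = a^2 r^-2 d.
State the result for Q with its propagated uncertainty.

Products/powers → add relative errors in quadrature, weighted by exponent:
  (2·δa/a)² = (2×0.110)² = 0.0484;  (-2·δr/r)² = (-2×0.0580)² = 0.0135;  (1·δd/d)² = (1×0.0290)² = 0.000841
δQ/Q = √(0.0627) = 0.250
Q = 0.0467, so δQ = 0.250 × 0.0467 = 0.0117.

0.0467 ± 0.0117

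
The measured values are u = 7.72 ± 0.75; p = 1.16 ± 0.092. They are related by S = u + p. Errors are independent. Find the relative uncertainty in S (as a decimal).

Absolute uncertainties add in quadrature for a linear combination:
  (δu)² = 0.562;  (δp)² = 0.00846
δS = √(0.571) = 0.756
S = 8.88, so δS/S = 0.756/8.88 = 0.0851.

0.0851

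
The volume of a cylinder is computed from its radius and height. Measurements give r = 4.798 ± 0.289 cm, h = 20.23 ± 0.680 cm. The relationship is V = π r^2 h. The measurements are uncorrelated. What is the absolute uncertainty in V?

183 cm^3

Relative error in a monomial: (δV/V)² = Σ (nᵢ · δxᵢ/xᵢ)².
  (2·δr/r)² = (2×0.0602)² = 0.0145;  (1·δh/h)² = (1×0.0336)² = 0.00113
δV/V = √(0.0156) = 0.125
V = 1463 cm^3, so δV = 0.125 × 1463 = 183 cm^3.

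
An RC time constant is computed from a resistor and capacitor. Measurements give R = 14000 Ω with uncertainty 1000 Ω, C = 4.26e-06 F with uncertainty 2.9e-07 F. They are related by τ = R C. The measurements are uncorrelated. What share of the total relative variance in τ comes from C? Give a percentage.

(δτ/τ)² = (1·δR/R)² + (1·δC/C)²
  R term: (1×0.0714)² = 0.00510
  C term: (1×0.0681)² = 0.00463
Total = 0.00974. Share from C = 0.00463/0.00974 = 0.476.

47.6%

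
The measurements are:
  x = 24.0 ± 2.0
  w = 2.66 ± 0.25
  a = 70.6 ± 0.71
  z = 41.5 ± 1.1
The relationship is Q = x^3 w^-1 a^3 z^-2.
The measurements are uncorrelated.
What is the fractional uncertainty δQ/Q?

Q is a product of powers, so relative uncertainties combine in quadrature:
  (3·δx/x)² = (3×0.0833)² = 0.0625;  (-1·δw/w)² = (-1×0.0940)² = 0.00883;  (3·δa/a)² = (3×0.0101)² = 0.000910;  (-2·δz/z)² = (-2×0.0265)² = 0.00281
δQ/Q = √(0.0751) = 0.274

0.274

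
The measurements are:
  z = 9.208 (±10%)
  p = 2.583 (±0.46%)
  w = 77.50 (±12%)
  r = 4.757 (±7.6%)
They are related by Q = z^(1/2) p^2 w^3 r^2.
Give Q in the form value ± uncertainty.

Q is a product of powers, so relative uncertainties combine in quadrature:
  (½·δz/z)² = (0.5×0.100)² = 0.00250;  (2·δp/p)² = (2×0.00460)² = 8.46e-05;  (3·δw/w)² = (3×0.120)² = 0.130;  (2·δr/r)² = (2×0.0760)² = 0.0231
δQ/Q = √(0.155) = 0.394
Q = 2.133e+08, so δQ = 0.394 × 2.133e+08 = 8.4e+07.

(2.133 ± 0.840) × 10^8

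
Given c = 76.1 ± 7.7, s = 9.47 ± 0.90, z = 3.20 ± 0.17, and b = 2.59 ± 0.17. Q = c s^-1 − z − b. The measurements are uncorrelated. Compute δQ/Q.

0.508

Let p = c·s^-1 = 8.04. δp/p = √((1·δc/c)² + (-1·δs/s)²) = √(0.0102 + 0.00903) = 0.139, so δp = 1.12.
Q = p − z − b: δQ = √(δp² + δz² + δb²) = √(1.24 + 0.0289 + 0.0289) = 1.14
Q = 2.25, so δQ/Q = 1.14/2.25 = 0.508.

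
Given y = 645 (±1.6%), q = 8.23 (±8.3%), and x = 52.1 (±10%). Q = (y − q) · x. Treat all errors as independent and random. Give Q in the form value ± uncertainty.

Let u = y − q = 637. δu = √(δy² + δq²) = √(107 + 0.467) = 10.3, so δu/u = 0.0162.
Q is then a monomial in u, x:
δQ/Q = √((δu/u)² + (1·δx/x)²) = √(0.000264 + 0.0100) = 0.101
Q = 33200, so δQ = 0.101 × 33200 = 3360.

33200 ± 3360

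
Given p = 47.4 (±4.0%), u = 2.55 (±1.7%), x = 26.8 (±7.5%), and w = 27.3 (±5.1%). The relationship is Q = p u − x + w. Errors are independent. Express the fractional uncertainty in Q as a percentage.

Let h = p·u = 121. δh/h = √((1·δp/p)² + (1·δu/u)²) = √(0.00160 + 0.000289) = 0.0435, so δh = 5.25.
Q = h − x + w: δQ = √(δh² + δx² + δw²) = √(27.6 + 4.04 + 1.94) = 5.79
Q = 121, so δQ/Q = 5.79/121 = 0.0477.

4.77%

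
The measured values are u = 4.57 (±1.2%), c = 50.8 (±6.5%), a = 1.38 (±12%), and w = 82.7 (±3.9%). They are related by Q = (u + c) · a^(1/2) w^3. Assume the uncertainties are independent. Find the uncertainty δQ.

Let h = u + c = 55.4. δh = √(δu² + δc²) = √(0.00301 + 10.9) = 3.30, so δh/h = 0.0596.
Q is then a monomial in h, a, w:
δQ/Q = √((δh/h)² + (½·δa/a)² + (3·δw/w)²) = √(0.00356 + 0.00360 + 0.0137) = 0.144
Q = 3.68e+07, so δQ = 0.144 × 3.68e+07 = 5.31e+06.

5.31e+06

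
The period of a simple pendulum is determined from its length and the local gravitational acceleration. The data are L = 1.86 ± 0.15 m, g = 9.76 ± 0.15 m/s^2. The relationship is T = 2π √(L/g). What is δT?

T is a product of powers, so relative uncertainties combine in quadrature:
  (½·δL/L)² = (0.5×0.0806)² = 0.00163;  (−½·δg/g)² = (-0.5×0.0154)² = 5.91e-05
δT/T = √(0.00168) = 0.0410
T = 2.74 s, so δT = 0.0410 × 2.74 = 0.113 s.

0.113 s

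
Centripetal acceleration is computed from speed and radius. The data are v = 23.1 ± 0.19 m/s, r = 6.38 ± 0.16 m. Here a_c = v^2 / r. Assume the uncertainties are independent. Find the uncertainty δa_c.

2.51 m/s^2

Each factor contributes (exponent × relative error)² to (δa_c/a_c)²:
  (2·δv/v)² = (2×0.00823)² = 0.000271;  (-1·δr/r)² = (-1×0.0251)² = 0.000629
δa_c/a_c = √(0.000900) = 0.0300
a_c = 83.6 m/s^2, so δa_c = 0.0300 × 83.6 = 2.51 m/s^2.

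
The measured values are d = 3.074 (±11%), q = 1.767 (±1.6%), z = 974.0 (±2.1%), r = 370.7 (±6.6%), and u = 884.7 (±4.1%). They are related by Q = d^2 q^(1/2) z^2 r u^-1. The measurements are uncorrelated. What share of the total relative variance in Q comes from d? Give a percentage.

86.0%

(δQ/Q)² = (2·δd/d)² + (½·δq/q)² + (2·δz/z)² + (1·δr/r)² + (-1·δu/u)²
  d term: (2×0.110)² = 0.0484
  q term: (0.5×0.0160)² = 6.4e-05
  z term: (2×0.0210)² = 0.00176
  r term: (1×0.0660)² = 0.00436
  u term: (-1×0.0410)² = 0.00168
Total = 0.0563. Share from d = 0.0484/0.0563 = 0.860.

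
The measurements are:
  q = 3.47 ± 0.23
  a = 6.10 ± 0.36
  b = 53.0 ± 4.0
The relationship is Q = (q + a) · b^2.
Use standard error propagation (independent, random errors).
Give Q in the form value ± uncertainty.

Let u = q + a = 9.57. δu = √(δq² + δa²) = √(0.0529 + 0.130) = 0.427, so δu/u = 0.0446.
Q is then a monomial in u, b:
δQ/Q = √((δu/u)² + (2·δb/b)²) = √(0.00199 + 0.0228) = 0.157
Q = 26900, so δQ = 0.157 × 26900 = 4230.

26900 ± 4230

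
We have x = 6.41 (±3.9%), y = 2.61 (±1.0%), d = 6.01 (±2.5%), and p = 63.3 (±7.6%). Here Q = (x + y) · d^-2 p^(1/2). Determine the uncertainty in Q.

0.137

Let u = x + y = 9.02. δu = √(δx² + δy²) = √(0.0625 + 0.000681) = 0.251, so δu/u = 0.0279.
Q is then a monomial in u, d, p:
δQ/Q = √((δu/u)² + (-2·δd/d)² + (½·δp/p)²) = √(0.000776 + 0.00250 + 0.00144) = 0.0687
Q = 1.99, so δQ = 0.0687 × 1.99 = 0.137.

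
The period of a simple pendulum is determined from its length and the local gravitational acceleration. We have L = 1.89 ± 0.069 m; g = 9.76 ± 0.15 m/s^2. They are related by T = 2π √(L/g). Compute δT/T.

0.0198

Since T is a product/quotient, work with relative uncertainties:
  (½·δL/L)² = (0.5×0.0365)² = 0.000333;  (−½·δg/g)² = (-0.5×0.0154)² = 5.91e-05
δT/T = √(0.000392) = 0.0198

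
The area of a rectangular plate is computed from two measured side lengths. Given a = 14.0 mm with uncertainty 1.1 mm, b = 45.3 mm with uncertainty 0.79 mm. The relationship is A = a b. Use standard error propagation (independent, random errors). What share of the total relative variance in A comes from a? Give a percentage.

(δA/A)² = (1·δa/a)² + (1·δb/b)²
  a term: (1×0.0786)² = 0.00617
  b term: (1×0.0174)² = 0.000304
Total = 0.00648. Share from a = 0.00617/0.00648 = 0.953.

95.3%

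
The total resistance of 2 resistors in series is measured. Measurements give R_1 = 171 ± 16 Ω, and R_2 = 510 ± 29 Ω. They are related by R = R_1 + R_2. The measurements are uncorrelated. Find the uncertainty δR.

Sums and differences: (δR)² = Σ (cᵢ δxᵢ)².
  (δR_1)² = 256;  (δR_2)² = 841
δR = √(1100) = 33.1 Ω

33.1 Ω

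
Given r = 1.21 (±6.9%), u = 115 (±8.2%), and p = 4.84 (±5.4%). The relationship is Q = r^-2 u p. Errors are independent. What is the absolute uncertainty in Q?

For a monomial Q ∝ r^-2, u, p, fractional errors add in quadrature:
  (-2·δr/r)² = (-2×0.0690)² = 0.0190;  (1·δu/u)² = (1×0.0820)² = 0.00672;  (1·δp/p)² = (1×0.0540)² = 0.00292
δQ/Q = √(0.0287) = 0.169
Q = 380, so δQ = 0.169 × 380 = 64.4.

64.4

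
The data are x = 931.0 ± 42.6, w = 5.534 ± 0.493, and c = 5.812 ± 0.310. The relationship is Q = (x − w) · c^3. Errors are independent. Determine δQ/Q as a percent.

16.7%

Let u = x − w = 925.5. δu = √(δx² + δw²) = √(1810 + 0.243) = 42.6, so δu/u = 0.0460.
Q is then a monomial in u, c:
δQ/Q = √((δu/u)² + (3·δc/c)²) = √(0.00212 + 0.0256) = 0.167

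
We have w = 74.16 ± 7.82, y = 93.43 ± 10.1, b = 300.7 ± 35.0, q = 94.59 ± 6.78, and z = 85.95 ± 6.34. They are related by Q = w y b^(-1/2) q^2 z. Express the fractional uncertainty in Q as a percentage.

22.8%

Products/powers → add relative errors in quadrature, weighted by exponent:
  (1·δw/w)² = (1×0.105)² = 0.0111;  (1·δy/y)² = (1×0.108)² = 0.0117;  (−½·δb/b)² = (-0.5×0.116)² = 0.00339;  (2·δq/q)² = (2×0.0717)² = 0.0206;  (1·δz/z)² = (1×0.0738)² = 0.00544
δQ/Q = √(0.0522) = 0.228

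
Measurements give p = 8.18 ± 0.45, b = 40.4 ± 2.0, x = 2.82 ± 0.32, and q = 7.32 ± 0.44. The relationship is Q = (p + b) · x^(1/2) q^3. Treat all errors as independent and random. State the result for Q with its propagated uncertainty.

32000 ± 6200

Let u = p + b = 48.6. δu = √(δp² + δb²) = √(0.203 + 4.00) = 2.05, so δu/u = 0.0422.
Q is then a monomial in u, x, q:
δQ/Q = √((δu/u)² + (½·δx/x)² + (3·δq/q)²) = √(0.00178 + 0.00322 + 0.0325) = 0.194
Q = 32000, so δQ = 0.194 × 32000 = 6200.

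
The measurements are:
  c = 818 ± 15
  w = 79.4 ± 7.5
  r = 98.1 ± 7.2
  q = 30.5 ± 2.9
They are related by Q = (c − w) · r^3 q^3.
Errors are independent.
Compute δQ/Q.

0.361

Let u = c − w = 739. δu = √(δc² + δw²) = √(225 + 56.2) = 16.8, so δu/u = 0.0227.
Q is then a monomial in u, r, q:
δQ/Q = √((δu/u)² + (3·δr/r)² + (3·δq/q)²) = √(0.000516 + 0.0485 + 0.0814) = 0.361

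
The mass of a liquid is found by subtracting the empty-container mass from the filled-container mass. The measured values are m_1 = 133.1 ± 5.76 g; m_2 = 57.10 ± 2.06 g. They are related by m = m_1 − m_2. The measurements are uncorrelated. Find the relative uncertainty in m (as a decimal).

0.0805

For a sum/difference, combine absolute errors in quadrature:
  (δm_1)² = 33.2;  (δm_2)² = 4.24
δm = √(37.4) = 6.12 g
m = 76.00 g, so δm/m = 6.12/76.00 = 0.0805.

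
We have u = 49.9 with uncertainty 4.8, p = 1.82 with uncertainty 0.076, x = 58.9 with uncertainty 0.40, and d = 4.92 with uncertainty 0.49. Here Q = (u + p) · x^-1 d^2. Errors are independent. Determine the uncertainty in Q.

4.67

Let w = u + p = 51.7. δw = √(δu² + δp²) = √(23.0 + 0.00578) = 4.80, so δw/w = 0.0928.
Q is then a monomial in w, x, d:
δQ/Q = √((δw/w)² + (-1·δx/x)² + (2·δd/d)²) = √(0.00862 + 4.61e-05 + 0.0397) = 0.220
Q = 21.3, so δQ = 0.220 × 21.3 = 4.67.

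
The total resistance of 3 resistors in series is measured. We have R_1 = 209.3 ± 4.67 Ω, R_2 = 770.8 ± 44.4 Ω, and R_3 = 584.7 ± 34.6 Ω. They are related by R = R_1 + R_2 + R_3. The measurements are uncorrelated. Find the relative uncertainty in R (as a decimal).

Absolute uncertainties add in quadrature for a linear combination:
  (δR_1)² = 21.8;  (δR_2)² = 1970;  (δR_3)² = 1200
δR = √(3190) = 56.5 Ω
R = 1565 Ω, so δR/R = 56.5/1565 = 0.0361.

0.0361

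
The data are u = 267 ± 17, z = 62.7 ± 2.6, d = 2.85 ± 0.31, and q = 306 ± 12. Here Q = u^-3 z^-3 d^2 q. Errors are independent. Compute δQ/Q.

Q is a product of powers, so relative uncertainties combine in quadrature:
  (-3·δu/u)² = (-3×0.0637)² = 0.0365;  (-3·δz/z)² = (-3×0.0415)² = 0.0155;  (2·δd/d)² = (2×0.109)² = 0.0473;  (1·δq/q)² = (1×0.0392)² = 0.00154
δQ/Q = √(0.101) = 0.318

0.318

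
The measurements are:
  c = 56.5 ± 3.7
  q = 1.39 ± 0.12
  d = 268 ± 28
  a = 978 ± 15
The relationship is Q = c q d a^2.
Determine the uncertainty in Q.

3.09e+09

Each factor contributes (exponent × relative error)² to (δQ/Q)²:
  (1·δc/c)² = (1×0.0655)² = 0.00429;  (1·δq/q)² = (1×0.0863)² = 0.00745;  (1·δd/d)² = (1×0.104)² = 0.0109;  (2·δa/a)² = (2×0.0153)² = 0.000941
δQ/Q = √(0.0236) = 0.154
Q = 2.01e+10, so δQ = 0.154 × 2.01e+10 = 3.09e+09.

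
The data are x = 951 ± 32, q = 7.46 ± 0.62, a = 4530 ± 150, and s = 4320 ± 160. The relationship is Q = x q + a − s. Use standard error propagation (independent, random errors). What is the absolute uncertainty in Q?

673

Let p = x·q = 7090. δp/p = √((1·δx/x)² + (1·δq/q)²) = √(0.00113 + 0.00691) = 0.0897, so δp = 636.
Q = p + a − s: δQ = √(δp² + δa² + δs²) = √(4.05e+05 + 22500 + 25600) = 673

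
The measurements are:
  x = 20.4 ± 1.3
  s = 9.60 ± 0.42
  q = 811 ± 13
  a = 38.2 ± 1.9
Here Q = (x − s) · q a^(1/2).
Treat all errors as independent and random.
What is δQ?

7030

Let u = x − s = 10.8. δu = √(δx² + δs²) = √(1.69 + 0.176) = 1.37, so δu/u = 0.126.
Q is then a monomial in u, q, a:
δQ/Q = √((δu/u)² + (1·δq/q)² + (½·δa/a)²) = √(0.0160 + 0.000257 + 0.000618) = 0.130
Q = 54100, so δQ = 0.130 × 54100 = 7030.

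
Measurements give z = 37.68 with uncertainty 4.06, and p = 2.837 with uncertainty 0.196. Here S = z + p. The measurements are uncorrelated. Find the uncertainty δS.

Each term contributes (cᵢ δxᵢ)² to (δS)²:
  (δz)² = 16.5;  (δp)² = 0.0384
δS = √(16.5) = 4.06

4.06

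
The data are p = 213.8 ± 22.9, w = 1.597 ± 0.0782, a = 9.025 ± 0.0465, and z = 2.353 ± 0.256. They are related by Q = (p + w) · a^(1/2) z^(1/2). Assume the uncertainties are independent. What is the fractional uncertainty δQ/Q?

Let u = p + w = 215.4. δu = √(δp² + δw²) = √(524 + 0.00612) = 22.9, so δu/u = 0.106.
Q is then a monomial in u, a, z:
δQ/Q = √((δu/u)² + (½·δa/a)² + (½·δz/z)²) = √(0.0113 + 6.64e-06 + 0.00296) = 0.119

0.119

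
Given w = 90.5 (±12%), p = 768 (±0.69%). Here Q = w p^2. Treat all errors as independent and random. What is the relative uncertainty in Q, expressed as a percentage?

Each factor contributes (exponent × relative error)² to (δQ/Q)²:
  (1·δw/w)² = (1×0.120)² = 0.0144;  (2·δp/p)² = (2×0.00690)² = 0.000190
δQ/Q = √(0.0146) = 0.121

12.1%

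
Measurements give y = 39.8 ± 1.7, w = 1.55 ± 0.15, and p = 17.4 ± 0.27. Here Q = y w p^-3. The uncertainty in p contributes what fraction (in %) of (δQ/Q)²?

16.2%

(δQ/Q)² = (1·δy/y)² + (1·δw/w)² + (-3·δp/p)²
  y term: (1×0.0427)² = 0.00182
  w term: (1×0.0968)² = 0.00937
  p term: (-3×0.0155)² = 0.00217
Total = 0.0134. Share from p = 0.00217/0.0134 = 0.162.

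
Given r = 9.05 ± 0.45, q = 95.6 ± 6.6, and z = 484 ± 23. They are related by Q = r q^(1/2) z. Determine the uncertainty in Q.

3300

Since Q is a product/quotient, work with relative uncertainties:
  (1·δr/r)² = (1×0.0497)² = 0.00247;  (½·δq/q)² = (0.5×0.0690)² = 0.00119;  (1·δz/z)² = (1×0.0475)² = 0.00226
δQ/Q = √(0.00592) = 0.0770
Q = 42800, so δQ = 0.0770 × 42800 = 3300.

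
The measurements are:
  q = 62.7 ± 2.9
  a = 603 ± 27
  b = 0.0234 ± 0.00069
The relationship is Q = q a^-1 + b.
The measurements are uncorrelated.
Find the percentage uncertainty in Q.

Let p = q·a^-1 = 0.104. δp/p = √((1·δq/q)² + (-1·δa/a)²) = √(0.00214 + 0.00200) = 0.0644, so δp = 0.00669.
Q = p + b: δQ = √(δp² + δb²) = √(4.48e-05 + 4.76e-07) = 0.00673
Q = 0.127, so δQ/Q = 0.00673/0.127 = 0.0528.

5.28%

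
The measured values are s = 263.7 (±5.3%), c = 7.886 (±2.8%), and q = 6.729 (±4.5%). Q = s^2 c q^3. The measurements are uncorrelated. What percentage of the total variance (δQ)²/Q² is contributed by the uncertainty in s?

37.1%

(δQ/Q)² = (2·δs/s)² + (1·δc/c)² + (3·δq/q)²
  s term: (2×0.0530)² = 0.0112
  c term: (1×0.0280)² = 0.000784
  q term: (3×0.0450)² = 0.0182
Total = 0.0302. Share from s = 0.0112/0.0302 = 0.371.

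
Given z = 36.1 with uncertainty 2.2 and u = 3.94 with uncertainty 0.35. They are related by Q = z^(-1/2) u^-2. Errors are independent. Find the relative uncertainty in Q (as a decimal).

0.180

Products/powers → add relative errors in quadrature, weighted by exponent:
  (−½·δz/z)² = (-0.5×0.0609)² = 0.000928;  (-2·δu/u)² = (-2×0.0888)² = 0.0316
δQ/Q = √(0.0325) = 0.180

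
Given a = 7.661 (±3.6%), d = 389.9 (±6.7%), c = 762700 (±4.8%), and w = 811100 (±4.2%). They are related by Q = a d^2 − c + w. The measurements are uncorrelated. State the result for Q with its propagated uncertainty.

Let p = a·d^2 = 1.165e+06. δp/p = √((1·δa/a)² + (2·δd/d)²) = √(0.00130 + 0.0180) = 0.139, so δp = 1.62e+05.
Q = p − c + w: δQ = √(δp² + δc² + δw²) = √(2.61e+10 + 1.34e+09 + 1.16e+09) = 1.69e+05
Q = 1.213e+06.

(1.213 ± 0.169) × 10^6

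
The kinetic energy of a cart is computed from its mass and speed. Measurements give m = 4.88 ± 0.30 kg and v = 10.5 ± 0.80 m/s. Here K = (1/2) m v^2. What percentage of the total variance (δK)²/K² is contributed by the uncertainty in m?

14.0%

(δK/K)² = (1·δm/m)² + (2·δv/v)²
  m term: (1×0.0615)² = 0.00378
  v term: (2×0.0762)² = 0.0232
Total = 0.0270. Share from m = 0.00378/0.0270 = 0.140.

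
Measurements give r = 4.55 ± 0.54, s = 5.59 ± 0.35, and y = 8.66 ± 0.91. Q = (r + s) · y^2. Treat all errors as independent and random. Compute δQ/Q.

0.220

Let u = r + s = 10.1. δu = √(δr² + δs²) = √(0.292 + 0.122) = 0.644, so δu/u = 0.0635.
Q is then a monomial in u, y:
δQ/Q = √((δu/u)² + (2·δy/y)²) = √(0.00403 + 0.0442) = 0.220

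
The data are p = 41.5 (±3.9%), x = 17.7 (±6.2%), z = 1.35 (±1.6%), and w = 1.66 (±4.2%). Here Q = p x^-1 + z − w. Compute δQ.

Let h = p·x^-1 = 2.34. δh/h = √((1·δp/p)² + (-1·δx/x)²) = √(0.00152 + 0.00384) = 0.0732, so δh = 0.172.
Q = h + z − w: δQ = √(δh² + δz² + δw²) = √(0.0295 + 0.000467 + 0.00486) = 0.187

0.187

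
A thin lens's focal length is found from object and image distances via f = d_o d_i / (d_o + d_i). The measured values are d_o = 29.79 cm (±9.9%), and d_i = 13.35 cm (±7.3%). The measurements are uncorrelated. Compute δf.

0.544 cm

∂f/∂d_o = (d_i/(d_o+d_i))² = 0.0958;  ∂f/∂d_i = (d_o/(d_o+d_i))² = 0.477
δf = √((∂f/∂d_o · δd_o)² + (∂f/∂d_i · δd_i)²) = √(0.0798 + 0.216) = 0.544 cm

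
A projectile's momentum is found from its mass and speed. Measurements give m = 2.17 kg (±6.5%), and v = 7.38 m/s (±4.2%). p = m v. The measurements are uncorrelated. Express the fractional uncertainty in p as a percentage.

7.74%

Each factor contributes (exponent × relative error)² to (δp/p)²:
  (1·δm/m)² = (1×0.0650)² = 0.00423;  (1·δv/v)² = (1×0.0420)² = 0.00176
δp/p = √(0.00599) = 0.0774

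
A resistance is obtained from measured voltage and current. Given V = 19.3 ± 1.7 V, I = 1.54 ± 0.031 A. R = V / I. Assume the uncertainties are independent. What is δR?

1.13 Ω

Each factor contributes (exponent × relative error)² to (δR/R)²:
  (1·δV/V)² = (1×0.0881)² = 0.00776;  (-1·δI/I)² = (-1×0.0201)² = 0.000405
δR/R = √(0.00816) = 0.0904
R = 12.5 Ω, so δR = 0.0904 × 12.5 = 1.13 Ω.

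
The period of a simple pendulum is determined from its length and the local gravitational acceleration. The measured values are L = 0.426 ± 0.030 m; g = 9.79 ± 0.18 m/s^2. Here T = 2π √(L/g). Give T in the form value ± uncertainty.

1.31 ± 0.0477 s

T is a product of powers, so relative uncertainties combine in quadrature:
  (½·δL/L)² = (0.5×0.0704)² = 0.00124;  (−½·δg/g)² = (-0.5×0.0184)² = 8.45e-05
δT/T = √(0.00132) = 0.0364
T = 1.31 s, so δT = 0.0364 × 1.31 = 0.0477 s.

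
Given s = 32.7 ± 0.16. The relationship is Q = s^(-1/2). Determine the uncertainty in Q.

Q ∝ s^(-1/2), so δQ/Q = |−½| · δs/s = 0.5 × 0.00489 = 0.00245.
Q = 0.175, so δQ = 0.00245 × 0.175 = 0.000428.

0.000428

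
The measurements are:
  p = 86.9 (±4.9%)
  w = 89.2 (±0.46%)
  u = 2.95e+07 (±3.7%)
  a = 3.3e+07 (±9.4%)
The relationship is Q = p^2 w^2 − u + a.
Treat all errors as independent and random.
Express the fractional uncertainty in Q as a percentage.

10.6%

Let h = p^2·w^2 = 6.01e+07. δh/h = √((2·δp/p)² + (2·δw/w)²) = √(0.00960 + 8.46e-05) = 0.0984, so δh = 5.91e+06.
Q = h − u + a: δQ = √(δh² + δu² + δa²) = √(3.5e+13 + 1.19e+12 + 9.62e+12) = 6.77e+06
Q = 6.36e+07, so δQ/Q = 6.77e+06/6.36e+07 = 0.106.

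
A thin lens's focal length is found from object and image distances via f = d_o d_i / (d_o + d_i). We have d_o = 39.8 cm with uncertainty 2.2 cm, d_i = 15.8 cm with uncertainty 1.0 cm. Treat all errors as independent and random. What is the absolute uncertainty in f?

∂f/∂d_o = (d_i/(d_o+d_i))² = 0.0808;  ∂f/∂d_i = (d_o/(d_o+d_i))² = 0.512
δf = √((∂f/∂d_o · δd_o)² + (∂f/∂d_i · δd_i)²) = √(0.0316 + 0.263) = 0.542 cm

0.542 cm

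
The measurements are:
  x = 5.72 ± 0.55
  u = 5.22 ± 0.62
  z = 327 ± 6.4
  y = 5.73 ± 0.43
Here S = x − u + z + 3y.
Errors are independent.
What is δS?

6.58

For a sum/difference, combine absolute errors in quadrature:
  (δx)² = 0.303;  (δu)² = 0.384;  (δz)² = 41.0;  (3·δy)² = 1.66
δS = √(43.3) = 6.58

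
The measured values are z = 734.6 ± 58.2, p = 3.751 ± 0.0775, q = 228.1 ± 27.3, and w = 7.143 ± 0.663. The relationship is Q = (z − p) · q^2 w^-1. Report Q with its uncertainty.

Let u = z − p = 730.8. δu = √(δz² + δp²) = √(3390 + 0.00601) = 58.2, so δu/u = 0.0796.
Q is then a monomial in u, q, w:
δQ/Q = √((δu/u)² + (2·δq/q)² + (-1·δw/w)²) = √(0.00634 + 0.0573 + 0.00862) = 0.269
Q = 5.324e+06, so δQ = 0.269 × 5.324e+06 = 1.43e+06.

(5.324 ± 1.43) × 10^6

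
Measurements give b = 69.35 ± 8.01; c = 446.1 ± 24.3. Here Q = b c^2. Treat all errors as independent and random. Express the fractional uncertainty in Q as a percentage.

15.9%

For a monomial Q ∝ b, c^2, fractional errors add in quadrature:
  (1·δb/b)² = (1×0.116)² = 0.0133;  (2·δc/c)² = (2×0.0545)² = 0.0119
δQ/Q = √(0.0252) = 0.159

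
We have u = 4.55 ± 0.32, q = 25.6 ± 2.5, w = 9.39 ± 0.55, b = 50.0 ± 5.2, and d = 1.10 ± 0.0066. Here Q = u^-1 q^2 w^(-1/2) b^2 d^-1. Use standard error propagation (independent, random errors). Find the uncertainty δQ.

Since Q is a product/quotient, work with relative uncertainties:
  (-1·δu/u)² = (-1×0.0703)² = 0.00495;  (2·δq/q)² = (2×0.0977)² = 0.0381;  (−½·δw/w)² = (-0.5×0.0586)² = 0.000858;  (2·δb/b)² = (2×0.104)² = 0.0433;  (-1·δd/d)² = (-1×0.00600)² = 3.6e-05
δQ/Q = √(0.0873) = 0.295
Q = 1.07e+05, so δQ = 0.295 × 1.07e+05 = 31600.

31600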